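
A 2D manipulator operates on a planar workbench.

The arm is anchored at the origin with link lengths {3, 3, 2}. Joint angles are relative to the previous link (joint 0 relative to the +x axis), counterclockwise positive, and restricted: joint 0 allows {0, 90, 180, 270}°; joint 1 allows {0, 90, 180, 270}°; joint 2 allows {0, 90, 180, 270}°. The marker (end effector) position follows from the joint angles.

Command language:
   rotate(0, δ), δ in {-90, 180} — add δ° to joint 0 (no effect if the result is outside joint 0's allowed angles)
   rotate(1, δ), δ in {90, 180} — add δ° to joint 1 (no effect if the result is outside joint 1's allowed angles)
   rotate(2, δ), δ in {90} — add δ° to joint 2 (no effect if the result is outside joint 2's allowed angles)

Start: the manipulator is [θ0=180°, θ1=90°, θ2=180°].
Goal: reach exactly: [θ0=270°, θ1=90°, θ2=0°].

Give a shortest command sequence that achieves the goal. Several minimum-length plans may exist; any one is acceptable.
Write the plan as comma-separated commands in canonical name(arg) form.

from: [θ0=180°, θ1=90°, θ2=180°]
1. rotate(2, 90) → [θ0=180°, θ1=90°, θ2=270°]
2. rotate(2, 90) → [θ0=180°, θ1=90°, θ2=0°]
3. rotate(0, 180) → [θ0=0°, θ1=90°, θ2=0°]
4. rotate(0, -90) → [θ0=270°, θ1=90°, θ2=0°]
shorter routes all fall short; 4 is best.

rotate(2, 90), rotate(2, 90), rotate(0, 180), rotate(0, -90)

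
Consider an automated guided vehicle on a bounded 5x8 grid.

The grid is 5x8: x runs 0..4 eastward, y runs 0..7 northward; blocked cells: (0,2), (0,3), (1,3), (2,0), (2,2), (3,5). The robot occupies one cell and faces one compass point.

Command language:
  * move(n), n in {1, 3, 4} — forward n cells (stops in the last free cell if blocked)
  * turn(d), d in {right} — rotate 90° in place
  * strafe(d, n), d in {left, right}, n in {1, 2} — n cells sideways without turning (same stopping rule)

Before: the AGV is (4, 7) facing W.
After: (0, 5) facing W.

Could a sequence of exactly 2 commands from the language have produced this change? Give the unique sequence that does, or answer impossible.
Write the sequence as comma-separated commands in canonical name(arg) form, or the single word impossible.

key: heading stays W — no command in the sequence turns
start: (4, 7) facing W
[1] after move(4): (0, 7) facing W
[2] after strafe(left, 2): (0, 5) facing W
no other 2-command option fits: unique.

move(4), strafe(left, 2)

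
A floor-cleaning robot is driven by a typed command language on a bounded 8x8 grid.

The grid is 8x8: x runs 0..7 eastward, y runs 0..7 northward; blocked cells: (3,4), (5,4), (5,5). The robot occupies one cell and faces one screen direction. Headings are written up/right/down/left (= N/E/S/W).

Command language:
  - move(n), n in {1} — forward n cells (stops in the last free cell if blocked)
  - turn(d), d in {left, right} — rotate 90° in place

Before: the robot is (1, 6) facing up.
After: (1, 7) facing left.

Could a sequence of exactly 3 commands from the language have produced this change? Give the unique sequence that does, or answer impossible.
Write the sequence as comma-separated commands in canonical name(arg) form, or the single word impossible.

move(1), move(1), turn(left)

key: cell and facing (now W) both changed — the 3 commands mix motion and turning
initial: (1, 6) facing up
1. move(1) → (1, 7) facing up
2. move(1) → (1, 7) facing up
3. turn(left) → (1, 7) facing left
no rival 3-sequence matches.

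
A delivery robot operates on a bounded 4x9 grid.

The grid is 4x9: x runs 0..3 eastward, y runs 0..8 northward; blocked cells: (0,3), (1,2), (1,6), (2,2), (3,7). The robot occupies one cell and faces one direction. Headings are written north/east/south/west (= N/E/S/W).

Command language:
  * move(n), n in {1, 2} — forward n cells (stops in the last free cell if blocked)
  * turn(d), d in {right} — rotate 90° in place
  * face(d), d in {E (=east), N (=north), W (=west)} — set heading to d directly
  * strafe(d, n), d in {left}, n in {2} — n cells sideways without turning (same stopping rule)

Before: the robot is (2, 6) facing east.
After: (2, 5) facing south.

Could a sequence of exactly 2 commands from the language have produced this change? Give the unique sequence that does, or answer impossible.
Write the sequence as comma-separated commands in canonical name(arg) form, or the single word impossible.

turn(right), move(1)

key: running move(1) before turn(right) would end elsewhere — order is forced
from: (2, 6) facing east
step 1 (turn(right)): (2, 6) facing south
step 2 (move(1)): (2, 5) facing south
uniquely the one of 49 2-step routes that fits.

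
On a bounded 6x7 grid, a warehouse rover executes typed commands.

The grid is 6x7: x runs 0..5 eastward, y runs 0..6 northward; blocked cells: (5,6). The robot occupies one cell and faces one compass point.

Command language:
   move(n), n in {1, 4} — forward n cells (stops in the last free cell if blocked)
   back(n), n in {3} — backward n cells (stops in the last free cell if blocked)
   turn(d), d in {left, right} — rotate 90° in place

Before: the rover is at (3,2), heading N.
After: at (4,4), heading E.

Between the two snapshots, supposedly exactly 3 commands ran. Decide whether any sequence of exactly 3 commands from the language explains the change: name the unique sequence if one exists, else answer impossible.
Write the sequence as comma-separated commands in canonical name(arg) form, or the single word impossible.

impossible

no 3-step route produces this change.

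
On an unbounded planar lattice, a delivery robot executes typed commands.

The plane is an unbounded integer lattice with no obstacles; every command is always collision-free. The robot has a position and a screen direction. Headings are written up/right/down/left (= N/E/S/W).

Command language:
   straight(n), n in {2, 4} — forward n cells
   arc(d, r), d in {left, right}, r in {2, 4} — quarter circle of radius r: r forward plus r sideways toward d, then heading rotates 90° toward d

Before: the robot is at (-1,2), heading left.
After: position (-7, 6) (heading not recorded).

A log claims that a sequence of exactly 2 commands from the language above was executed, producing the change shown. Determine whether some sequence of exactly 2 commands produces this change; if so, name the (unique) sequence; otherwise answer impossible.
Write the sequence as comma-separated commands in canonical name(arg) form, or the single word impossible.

straight(2), arc(right, 4)

key: running arc(right, 4) before straight(2) would end elsewhere — order is forced
initial: at (-1,2), heading left
step 1 (straight(2)): at (-3,2), heading left
step 2 (arc(right, 4)): at (-7,6), heading up
all 36 alternatives checked — unique.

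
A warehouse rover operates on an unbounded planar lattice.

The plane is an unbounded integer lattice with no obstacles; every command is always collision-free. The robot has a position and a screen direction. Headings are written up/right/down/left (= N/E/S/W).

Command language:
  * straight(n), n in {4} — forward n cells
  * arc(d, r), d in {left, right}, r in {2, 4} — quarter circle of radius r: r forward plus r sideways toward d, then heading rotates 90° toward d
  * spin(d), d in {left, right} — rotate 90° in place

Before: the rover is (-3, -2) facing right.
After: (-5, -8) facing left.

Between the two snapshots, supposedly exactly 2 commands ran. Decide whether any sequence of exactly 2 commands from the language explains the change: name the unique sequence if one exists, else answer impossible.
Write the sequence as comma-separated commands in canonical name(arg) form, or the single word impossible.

arc(right, 2), arc(right, 4)

key: order matters: swapping arc(right, 2) and arc(right, 4) lands elsewhere
t0: (-3, -2) facing right
1. arc(right, 2) → (-1, -4) facing down
2. arc(right, 4) → (-5, -8) facing left
uniquely the one of 49 2-step routes that fits.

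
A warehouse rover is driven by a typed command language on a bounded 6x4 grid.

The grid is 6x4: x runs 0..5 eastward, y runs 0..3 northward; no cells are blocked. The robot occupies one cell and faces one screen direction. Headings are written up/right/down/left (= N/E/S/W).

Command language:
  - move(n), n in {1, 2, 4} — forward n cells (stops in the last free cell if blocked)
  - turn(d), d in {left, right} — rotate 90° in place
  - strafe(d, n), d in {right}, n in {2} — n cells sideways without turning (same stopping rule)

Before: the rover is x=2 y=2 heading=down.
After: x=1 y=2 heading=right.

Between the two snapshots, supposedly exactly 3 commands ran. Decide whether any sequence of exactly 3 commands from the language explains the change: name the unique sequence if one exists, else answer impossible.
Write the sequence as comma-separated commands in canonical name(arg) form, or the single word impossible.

strafe(right, 2), turn(left), move(1)

key: order matters: swapping strafe(right, 2) and move(1) lands elsewhere
start: x=2 y=2 heading=down
1. strafe(right, 2) → x=0 y=2 heading=down
2. turn(left) → x=0 y=2 heading=right
3. move(1) → x=1 y=2 heading=right
no other 3-command option fits: unique.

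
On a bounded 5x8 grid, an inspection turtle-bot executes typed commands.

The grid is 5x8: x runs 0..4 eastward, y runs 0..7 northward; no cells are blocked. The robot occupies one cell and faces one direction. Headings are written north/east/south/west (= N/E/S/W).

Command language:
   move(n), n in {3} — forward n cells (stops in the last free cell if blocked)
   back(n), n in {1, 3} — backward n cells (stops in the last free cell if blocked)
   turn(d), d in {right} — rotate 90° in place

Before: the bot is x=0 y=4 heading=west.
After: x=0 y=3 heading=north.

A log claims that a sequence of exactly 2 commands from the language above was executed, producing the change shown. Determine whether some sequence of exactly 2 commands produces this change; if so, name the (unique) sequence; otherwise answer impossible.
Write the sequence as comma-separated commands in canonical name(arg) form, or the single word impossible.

turn(right), back(1)

key: position moved to (0,3) AND the heading swung to N — translation plus rotation needed
start: x=0 y=4 heading=west
1. turn(right) → x=0 y=4 heading=north
2. back(1) → x=0 y=3 heading=north
no rival 2-sequence matches.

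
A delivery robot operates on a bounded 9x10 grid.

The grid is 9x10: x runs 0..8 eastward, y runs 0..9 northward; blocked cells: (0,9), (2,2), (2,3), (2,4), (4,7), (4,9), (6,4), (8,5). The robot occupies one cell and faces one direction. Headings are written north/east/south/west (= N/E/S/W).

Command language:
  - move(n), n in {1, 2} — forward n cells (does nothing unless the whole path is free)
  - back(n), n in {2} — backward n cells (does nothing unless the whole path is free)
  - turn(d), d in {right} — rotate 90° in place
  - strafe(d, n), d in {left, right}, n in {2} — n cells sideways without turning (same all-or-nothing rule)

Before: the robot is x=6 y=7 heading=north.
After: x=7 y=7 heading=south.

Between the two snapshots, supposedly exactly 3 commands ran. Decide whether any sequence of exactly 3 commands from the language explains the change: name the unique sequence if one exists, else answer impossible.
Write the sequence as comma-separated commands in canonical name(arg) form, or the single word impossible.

turn(right), move(1), turn(right)

key: position moved to (7,7) AND the heading swung to S — translation plus rotation needed
t0: x=6 y=7 heading=north
step 1 (turn(right)): x=6 y=7 heading=east
step 2 (move(1)): x=7 y=7 heading=east
step 3 (turn(right)): x=7 y=7 heading=south
all 216 alternatives checked — unique.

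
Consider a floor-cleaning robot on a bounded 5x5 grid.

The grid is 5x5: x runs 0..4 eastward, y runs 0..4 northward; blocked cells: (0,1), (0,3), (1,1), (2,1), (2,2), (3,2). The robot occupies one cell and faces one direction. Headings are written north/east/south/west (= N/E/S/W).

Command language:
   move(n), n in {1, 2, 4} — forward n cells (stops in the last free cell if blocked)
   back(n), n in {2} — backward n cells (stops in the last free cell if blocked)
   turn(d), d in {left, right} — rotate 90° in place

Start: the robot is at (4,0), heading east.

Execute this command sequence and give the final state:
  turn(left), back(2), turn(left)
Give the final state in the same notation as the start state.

initial: at (4,0), heading east
1. turn(left) → at (4,0), heading north
2. back(2) → at (4,0), heading north
3. turn(left) → at (4,0), heading west

at (4,0), heading west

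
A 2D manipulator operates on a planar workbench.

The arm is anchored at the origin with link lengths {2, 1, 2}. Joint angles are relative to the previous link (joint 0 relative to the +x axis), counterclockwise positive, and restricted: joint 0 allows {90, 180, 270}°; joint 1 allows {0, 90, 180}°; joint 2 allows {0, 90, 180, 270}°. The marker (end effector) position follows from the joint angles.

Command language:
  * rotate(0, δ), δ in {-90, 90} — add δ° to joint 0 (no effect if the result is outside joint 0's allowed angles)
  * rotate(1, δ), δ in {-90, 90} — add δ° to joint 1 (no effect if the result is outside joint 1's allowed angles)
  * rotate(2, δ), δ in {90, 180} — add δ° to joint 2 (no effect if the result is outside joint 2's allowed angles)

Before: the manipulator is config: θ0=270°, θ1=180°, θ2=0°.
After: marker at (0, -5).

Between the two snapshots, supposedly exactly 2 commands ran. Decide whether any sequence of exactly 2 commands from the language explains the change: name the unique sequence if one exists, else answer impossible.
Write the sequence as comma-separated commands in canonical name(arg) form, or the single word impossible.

start: config: θ0=270°, θ1=180°, θ2=0°
[1] after rotate(1, -90): config: θ0=270°, θ1=90°, θ2=0°
[2] after rotate(1, -90): config: θ0=270°, θ1=0°, θ2=0°
all 36 alternatives checked — unique.

rotate(1, -90), rotate(1, -90)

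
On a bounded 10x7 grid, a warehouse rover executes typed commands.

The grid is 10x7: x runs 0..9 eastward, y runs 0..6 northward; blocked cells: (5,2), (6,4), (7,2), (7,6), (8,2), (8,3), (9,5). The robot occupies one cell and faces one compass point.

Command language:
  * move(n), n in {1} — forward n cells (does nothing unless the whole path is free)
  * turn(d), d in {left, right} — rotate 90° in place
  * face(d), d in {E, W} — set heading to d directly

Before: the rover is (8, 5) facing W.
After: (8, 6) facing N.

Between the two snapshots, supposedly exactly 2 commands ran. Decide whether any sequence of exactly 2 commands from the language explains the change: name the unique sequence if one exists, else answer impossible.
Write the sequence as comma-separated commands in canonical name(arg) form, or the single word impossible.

key: cell and facing (now N) both changed — the 2 commands mix motion and turning
from: (8, 5) facing W
step 1 (turn(right)): (8, 5) facing N
step 2 (move(1)): (8, 6) facing N
no other 2-command option fits: unique.

turn(right), move(1)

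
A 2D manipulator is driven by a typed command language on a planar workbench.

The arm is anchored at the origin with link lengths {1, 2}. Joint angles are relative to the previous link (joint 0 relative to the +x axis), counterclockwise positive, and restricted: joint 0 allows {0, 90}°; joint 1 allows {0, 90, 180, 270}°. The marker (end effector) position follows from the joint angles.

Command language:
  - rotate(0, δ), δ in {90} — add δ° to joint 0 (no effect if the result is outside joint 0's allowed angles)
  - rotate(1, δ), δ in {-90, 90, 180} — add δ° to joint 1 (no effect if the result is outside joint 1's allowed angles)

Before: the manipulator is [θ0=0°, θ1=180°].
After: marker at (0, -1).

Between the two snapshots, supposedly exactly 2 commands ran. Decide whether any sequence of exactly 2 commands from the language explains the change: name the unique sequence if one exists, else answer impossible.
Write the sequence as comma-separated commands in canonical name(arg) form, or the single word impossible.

start: [θ0=0°, θ1=180°]
step 1 (rotate(0, 90)): [θ0=90°, θ1=180°]
step 2 (rotate(0, 90)): [θ0=90°, θ1=180°]
no rival 2-sequence matches.

rotate(0, 90), rotate(0, 90)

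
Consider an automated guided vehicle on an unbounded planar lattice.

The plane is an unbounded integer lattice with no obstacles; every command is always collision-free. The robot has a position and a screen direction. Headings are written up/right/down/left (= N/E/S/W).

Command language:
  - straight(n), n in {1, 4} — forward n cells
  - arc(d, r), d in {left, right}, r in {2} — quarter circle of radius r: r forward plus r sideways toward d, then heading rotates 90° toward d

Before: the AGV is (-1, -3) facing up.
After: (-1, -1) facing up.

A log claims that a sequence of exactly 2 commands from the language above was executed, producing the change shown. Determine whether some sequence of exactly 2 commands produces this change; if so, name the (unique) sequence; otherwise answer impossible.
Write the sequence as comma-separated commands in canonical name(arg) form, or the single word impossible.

straight(1), straight(1)

key: heading stays N — no command in the sequence turns
from: (-1, -3) facing up
[1] after straight(1): (-1, -2) facing up
[2] after straight(1): (-1, -1) facing up
all 16 alternatives checked — unique.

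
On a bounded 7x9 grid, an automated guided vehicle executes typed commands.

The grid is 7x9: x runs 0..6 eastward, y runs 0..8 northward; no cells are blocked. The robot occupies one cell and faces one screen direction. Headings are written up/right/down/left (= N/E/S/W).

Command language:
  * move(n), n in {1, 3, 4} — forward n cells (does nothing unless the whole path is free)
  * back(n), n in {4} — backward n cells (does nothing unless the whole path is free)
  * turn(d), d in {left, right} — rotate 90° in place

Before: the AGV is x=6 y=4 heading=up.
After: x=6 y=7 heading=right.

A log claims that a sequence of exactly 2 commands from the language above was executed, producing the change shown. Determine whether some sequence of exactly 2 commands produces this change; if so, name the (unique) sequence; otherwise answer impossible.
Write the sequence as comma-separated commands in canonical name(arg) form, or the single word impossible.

move(3), turn(right)

key: running turn(right) before move(3) would end elsewhere — order is forced
start: x=6 y=4 heading=up
t=1 move(3) ⇒ x=6 y=7 heading=up
t=2 turn(right) ⇒ x=6 y=7 heading=right
no rival 2-sequence matches.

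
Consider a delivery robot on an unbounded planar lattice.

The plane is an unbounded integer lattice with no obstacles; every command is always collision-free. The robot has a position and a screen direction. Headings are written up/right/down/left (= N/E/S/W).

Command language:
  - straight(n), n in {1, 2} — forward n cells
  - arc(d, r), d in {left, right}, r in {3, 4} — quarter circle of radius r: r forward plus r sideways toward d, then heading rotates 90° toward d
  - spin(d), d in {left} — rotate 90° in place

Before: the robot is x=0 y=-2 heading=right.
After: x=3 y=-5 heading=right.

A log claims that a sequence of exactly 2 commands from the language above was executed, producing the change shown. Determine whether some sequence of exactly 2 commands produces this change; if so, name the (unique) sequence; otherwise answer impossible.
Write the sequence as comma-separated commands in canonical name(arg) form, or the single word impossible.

arc(right, 3), spin(left)

key: running spin(left) before arc(right, 3) would end elsewhere — order is forced
from: x=0 y=-2 heading=right
1. arc(right, 3) → x=3 y=-5 heading=down
2. spin(left) → x=3 y=-5 heading=right
no other 2-command option fits: unique.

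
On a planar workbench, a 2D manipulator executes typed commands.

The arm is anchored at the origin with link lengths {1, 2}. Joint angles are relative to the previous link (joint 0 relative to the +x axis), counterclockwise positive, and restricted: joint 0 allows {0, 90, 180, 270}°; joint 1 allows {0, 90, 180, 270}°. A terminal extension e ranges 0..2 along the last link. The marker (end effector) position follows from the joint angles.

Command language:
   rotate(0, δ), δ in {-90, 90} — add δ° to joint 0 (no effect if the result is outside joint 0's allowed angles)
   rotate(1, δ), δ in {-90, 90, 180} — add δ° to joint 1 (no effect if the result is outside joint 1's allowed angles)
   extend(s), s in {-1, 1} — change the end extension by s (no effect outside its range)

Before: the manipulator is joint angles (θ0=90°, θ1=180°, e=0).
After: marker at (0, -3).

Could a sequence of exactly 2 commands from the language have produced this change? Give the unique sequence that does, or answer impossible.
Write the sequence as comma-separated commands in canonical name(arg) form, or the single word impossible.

t0: joint angles (θ0=90°, θ1=180°, e=0)
step 1 (extend(1)): joint angles (θ0=90°, θ1=180°, e=1)
step 2 (extend(1)): joint angles (θ0=90°, θ1=180°, e=2)
no other 2-command option fits: unique.

extend(1), extend(1)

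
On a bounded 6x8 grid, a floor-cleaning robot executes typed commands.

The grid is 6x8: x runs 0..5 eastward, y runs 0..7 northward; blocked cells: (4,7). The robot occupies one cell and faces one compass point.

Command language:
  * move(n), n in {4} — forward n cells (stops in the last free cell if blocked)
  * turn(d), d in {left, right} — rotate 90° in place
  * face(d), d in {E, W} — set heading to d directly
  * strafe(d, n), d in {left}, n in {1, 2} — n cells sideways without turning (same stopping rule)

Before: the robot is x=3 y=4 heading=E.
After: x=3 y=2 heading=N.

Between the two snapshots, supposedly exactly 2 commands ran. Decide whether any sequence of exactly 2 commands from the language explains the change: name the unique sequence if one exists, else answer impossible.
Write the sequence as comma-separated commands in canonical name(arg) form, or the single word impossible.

impossible

checked all 2-command options: none fits.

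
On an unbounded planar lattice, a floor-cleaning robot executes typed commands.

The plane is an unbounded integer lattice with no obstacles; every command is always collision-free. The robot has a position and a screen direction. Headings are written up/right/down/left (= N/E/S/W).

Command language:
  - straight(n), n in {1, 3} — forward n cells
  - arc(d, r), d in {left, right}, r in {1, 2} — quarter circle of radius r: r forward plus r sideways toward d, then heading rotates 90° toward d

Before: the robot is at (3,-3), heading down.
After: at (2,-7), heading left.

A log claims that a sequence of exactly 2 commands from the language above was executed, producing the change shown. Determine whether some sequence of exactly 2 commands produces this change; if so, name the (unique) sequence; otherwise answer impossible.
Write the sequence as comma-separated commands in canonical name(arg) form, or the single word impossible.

key: order matters: swapping straight(3) and arc(right, 1) lands elsewhere
initial: at (3,-3), heading down
1. straight(3) → at (3,-6), heading down
2. arc(right, 1) → at (2,-7), heading left
no other 2-command option fits: unique.

straight(3), arc(right, 1)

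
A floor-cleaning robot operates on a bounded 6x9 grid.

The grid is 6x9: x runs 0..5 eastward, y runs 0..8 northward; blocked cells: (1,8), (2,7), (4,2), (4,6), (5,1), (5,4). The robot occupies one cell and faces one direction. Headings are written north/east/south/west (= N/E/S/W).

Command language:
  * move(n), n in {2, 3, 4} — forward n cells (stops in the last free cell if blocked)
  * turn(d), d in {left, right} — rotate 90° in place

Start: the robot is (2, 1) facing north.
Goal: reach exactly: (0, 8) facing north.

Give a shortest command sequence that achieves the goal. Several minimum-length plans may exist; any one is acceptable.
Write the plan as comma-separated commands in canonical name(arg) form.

move(4), turn(left), move(4), turn(right), move(4)

t0: (2, 1) facing north
[1] after move(4): (2, 5) facing north
[2] after turn(left): (2, 5) facing west
[3] after move(4): (0, 5) facing west
[4] after turn(right): (0, 5) facing north
[5] after move(4): (0, 8) facing north
nothing shorter than 5 reaches the goal.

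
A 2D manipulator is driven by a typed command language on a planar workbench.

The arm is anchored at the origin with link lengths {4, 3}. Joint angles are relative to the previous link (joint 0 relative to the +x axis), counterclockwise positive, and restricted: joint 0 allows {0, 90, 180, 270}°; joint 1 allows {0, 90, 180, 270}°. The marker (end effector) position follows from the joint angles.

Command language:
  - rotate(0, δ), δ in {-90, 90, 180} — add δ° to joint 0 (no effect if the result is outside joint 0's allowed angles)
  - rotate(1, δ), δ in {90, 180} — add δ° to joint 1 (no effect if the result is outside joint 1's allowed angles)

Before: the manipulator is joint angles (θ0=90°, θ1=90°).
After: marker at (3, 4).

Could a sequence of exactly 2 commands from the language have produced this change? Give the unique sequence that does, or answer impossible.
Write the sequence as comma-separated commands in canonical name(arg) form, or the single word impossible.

rotate(1, 90), rotate(1, 90)

initial: joint angles (θ0=90°, θ1=90°)
t=1 rotate(1, 90) ⇒ joint angles (θ0=90°, θ1=180°)
t=2 rotate(1, 90) ⇒ joint angles (θ0=90°, θ1=270°)
uniquely the one of 25 2-step routes that fits.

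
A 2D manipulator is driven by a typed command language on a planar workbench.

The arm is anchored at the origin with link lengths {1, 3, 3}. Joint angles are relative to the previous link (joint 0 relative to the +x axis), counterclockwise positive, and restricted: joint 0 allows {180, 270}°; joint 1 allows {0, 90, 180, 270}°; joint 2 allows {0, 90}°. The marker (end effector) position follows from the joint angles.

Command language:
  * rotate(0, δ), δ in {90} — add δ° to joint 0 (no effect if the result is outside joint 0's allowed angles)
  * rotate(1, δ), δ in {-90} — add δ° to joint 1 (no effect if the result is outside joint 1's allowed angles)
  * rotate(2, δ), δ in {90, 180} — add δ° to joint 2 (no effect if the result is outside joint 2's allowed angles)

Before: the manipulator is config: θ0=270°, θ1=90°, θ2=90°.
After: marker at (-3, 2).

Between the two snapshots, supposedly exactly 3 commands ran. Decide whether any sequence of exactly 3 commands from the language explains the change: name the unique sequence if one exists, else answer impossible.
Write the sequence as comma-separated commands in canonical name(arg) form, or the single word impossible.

rotate(1, -90), rotate(1, -90), rotate(1, -90)

begin: config: θ0=270°, θ1=90°, θ2=90°
[1] after rotate(1, -90): config: θ0=270°, θ1=0°, θ2=90°
[2] after rotate(1, -90): config: θ0=270°, θ1=270°, θ2=90°
[3] after rotate(1, -90): config: θ0=270°, θ1=180°, θ2=90°
uniquely the one of 64 3-step routes that fits.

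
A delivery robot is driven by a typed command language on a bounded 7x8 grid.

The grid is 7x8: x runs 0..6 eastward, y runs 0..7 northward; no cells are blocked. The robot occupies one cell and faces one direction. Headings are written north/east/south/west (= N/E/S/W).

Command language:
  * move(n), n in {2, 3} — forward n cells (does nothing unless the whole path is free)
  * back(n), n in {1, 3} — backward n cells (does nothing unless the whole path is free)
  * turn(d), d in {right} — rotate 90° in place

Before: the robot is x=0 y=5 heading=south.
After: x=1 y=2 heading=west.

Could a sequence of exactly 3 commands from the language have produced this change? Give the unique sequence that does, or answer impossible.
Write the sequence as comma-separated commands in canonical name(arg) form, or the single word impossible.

key: order matters: swapping move(3) and back(1) lands elsewhere
begin: x=0 y=5 heading=south
1. move(3) → x=0 y=2 heading=south
2. turn(right) → x=0 y=2 heading=west
3. back(1) → x=1 y=2 heading=west
no rival 3-sequence matches.

move(3), turn(right), back(1)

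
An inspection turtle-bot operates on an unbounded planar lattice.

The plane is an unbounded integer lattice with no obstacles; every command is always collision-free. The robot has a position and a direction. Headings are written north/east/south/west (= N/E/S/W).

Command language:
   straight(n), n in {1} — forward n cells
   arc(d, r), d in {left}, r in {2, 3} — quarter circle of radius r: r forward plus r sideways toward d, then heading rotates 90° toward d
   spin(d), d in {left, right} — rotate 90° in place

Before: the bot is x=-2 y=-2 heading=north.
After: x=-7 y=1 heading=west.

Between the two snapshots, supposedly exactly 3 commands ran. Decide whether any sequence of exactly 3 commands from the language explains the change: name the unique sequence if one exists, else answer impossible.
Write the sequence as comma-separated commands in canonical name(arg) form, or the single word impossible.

key: position moved to (-7,1) AND the heading swung to W — translation plus rotation needed
t0: x=-2 y=-2 heading=north
step 1 (arc(left, 3)): x=-5 y=1 heading=west
step 2 (straight(1)): x=-6 y=1 heading=west
step 3 (straight(1)): x=-7 y=1 heading=west
all 125 alternatives checked — unique.

arc(left, 3), straight(1), straight(1)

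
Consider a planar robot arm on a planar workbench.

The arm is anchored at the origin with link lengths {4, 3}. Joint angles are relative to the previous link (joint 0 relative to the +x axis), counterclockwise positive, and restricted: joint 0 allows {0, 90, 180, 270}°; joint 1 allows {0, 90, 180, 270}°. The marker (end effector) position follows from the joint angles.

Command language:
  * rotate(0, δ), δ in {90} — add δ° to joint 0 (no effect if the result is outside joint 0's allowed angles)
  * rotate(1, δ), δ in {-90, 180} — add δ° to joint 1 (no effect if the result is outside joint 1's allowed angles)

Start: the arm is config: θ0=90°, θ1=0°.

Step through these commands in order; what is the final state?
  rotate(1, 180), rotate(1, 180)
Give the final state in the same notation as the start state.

initial: config: θ0=90°, θ1=0°
step 1 (rotate(1, 180)): config: θ0=90°, θ1=180°
step 2 (rotate(1, 180)): config: θ0=90°, θ1=0°

config: θ0=90°, θ1=0°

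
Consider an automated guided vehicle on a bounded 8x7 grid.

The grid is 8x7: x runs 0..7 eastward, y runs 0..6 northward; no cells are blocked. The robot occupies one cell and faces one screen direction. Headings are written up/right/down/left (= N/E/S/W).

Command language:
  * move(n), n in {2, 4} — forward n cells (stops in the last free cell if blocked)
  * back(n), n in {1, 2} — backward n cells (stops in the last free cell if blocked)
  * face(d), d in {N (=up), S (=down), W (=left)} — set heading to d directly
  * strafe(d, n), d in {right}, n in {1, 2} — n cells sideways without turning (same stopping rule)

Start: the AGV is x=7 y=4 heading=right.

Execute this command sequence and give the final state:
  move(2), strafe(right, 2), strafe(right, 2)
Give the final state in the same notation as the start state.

x=7 y=0 heading=right

start: x=7 y=4 heading=right
[1] after move(2): x=7 y=4 heading=right
[2] after strafe(right, 2): x=7 y=2 heading=right
[3] after strafe(right, 2): x=7 y=0 heading=right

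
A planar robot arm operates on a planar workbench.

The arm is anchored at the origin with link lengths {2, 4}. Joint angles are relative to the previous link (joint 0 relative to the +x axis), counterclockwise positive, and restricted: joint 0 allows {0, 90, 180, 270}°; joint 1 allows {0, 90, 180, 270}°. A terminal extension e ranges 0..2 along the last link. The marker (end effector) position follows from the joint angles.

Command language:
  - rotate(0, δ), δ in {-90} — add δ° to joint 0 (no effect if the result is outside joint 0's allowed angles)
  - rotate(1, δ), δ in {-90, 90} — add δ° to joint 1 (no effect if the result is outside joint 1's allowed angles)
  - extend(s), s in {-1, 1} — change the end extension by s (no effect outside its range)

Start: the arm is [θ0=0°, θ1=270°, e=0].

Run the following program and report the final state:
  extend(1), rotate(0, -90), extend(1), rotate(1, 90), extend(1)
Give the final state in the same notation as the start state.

start: [θ0=0°, θ1=270°, e=0]
step 1 (extend(1)): [θ0=0°, θ1=270°, e=1]
step 2 (rotate(0, -90)): [θ0=270°, θ1=270°, e=1]
step 3 (extend(1)): [θ0=270°, θ1=270°, e=2]
step 4 (rotate(1, 90)): [θ0=270°, θ1=0°, e=2]
step 5 (extend(1)): [θ0=270°, θ1=0°, e=2]

[θ0=270°, θ1=0°, e=2]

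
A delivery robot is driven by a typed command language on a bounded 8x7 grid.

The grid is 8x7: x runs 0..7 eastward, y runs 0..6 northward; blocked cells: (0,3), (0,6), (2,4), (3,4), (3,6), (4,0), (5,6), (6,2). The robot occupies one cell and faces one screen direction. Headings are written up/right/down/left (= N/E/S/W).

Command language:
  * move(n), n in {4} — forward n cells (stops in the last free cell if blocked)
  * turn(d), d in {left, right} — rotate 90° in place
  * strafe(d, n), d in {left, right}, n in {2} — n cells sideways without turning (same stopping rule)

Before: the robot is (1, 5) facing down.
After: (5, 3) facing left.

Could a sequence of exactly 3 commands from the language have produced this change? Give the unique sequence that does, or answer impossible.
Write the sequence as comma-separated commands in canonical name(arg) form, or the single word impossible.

impossible

no 3-step route produces this change.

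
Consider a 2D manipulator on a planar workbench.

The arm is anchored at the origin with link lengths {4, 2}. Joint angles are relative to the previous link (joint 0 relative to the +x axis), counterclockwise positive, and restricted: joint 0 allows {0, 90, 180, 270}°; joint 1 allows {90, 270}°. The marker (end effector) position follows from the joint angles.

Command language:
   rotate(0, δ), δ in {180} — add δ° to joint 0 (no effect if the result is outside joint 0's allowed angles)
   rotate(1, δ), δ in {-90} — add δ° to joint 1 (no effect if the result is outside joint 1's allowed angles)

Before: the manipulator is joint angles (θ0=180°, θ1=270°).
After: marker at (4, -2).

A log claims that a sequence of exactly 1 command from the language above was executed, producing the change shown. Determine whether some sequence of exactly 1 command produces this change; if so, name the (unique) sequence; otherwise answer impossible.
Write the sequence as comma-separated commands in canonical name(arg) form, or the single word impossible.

rotate(0, 180)

initial: joint angles (θ0=180°, θ1=270°)
1. rotate(0, 180) → joint angles (θ0=0°, θ1=270°)
no rival 1-sequence matches.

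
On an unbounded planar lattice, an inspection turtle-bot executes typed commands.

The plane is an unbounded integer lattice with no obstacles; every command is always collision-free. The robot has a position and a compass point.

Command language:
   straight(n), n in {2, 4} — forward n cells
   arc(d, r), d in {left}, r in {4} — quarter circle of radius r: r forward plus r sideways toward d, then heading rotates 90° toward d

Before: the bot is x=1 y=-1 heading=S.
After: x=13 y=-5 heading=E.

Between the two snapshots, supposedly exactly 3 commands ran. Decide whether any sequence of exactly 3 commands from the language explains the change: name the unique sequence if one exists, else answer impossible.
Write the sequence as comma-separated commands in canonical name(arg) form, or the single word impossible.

arc(left, 4), straight(4), straight(4)

key: order matters: swapping arc(left, 4) and straight(4) lands elsewhere
initial: x=1 y=-1 heading=S
t=1 arc(left, 4) ⇒ x=5 y=-5 heading=E
t=2 straight(4) ⇒ x=9 y=-5 heading=E
t=3 straight(4) ⇒ x=13 y=-5 heading=E
uniquely the one of 27 3-step routes that fits.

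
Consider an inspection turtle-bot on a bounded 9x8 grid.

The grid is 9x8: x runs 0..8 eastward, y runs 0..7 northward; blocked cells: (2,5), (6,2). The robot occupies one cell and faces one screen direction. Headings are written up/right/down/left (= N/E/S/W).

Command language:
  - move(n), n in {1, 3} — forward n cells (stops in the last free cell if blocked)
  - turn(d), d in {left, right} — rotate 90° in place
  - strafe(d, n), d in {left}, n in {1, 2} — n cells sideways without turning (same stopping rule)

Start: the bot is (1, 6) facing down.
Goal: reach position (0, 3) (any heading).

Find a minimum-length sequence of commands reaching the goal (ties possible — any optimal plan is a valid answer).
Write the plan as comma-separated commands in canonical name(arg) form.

move(3), turn(right), move(1)

initial: (1, 6) facing down
[1] after move(3): (1, 3) facing down
[2] after turn(right): (1, 3) facing left
[3] after move(1): (0, 3) facing left
minimal: 3 command(s), checked below 3.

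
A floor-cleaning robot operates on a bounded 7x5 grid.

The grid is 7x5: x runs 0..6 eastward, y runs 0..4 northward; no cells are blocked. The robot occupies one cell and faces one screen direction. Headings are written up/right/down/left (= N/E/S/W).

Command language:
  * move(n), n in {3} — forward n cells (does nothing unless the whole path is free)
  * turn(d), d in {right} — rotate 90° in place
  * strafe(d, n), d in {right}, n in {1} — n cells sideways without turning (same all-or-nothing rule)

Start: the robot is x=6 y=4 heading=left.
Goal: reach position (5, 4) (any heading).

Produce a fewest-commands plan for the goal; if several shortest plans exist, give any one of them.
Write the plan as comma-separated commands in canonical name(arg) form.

move(3), turn(right), strafe(right, 1), strafe(right, 1)

from: x=6 y=4 heading=left
t=1 move(3) ⇒ x=3 y=4 heading=left
t=2 turn(right) ⇒ x=3 y=4 heading=up
t=3 strafe(right, 1) ⇒ x=4 y=4 heading=up
t=4 strafe(right, 1) ⇒ x=5 y=4 heading=up
shorter routes all fall short; 4 is best.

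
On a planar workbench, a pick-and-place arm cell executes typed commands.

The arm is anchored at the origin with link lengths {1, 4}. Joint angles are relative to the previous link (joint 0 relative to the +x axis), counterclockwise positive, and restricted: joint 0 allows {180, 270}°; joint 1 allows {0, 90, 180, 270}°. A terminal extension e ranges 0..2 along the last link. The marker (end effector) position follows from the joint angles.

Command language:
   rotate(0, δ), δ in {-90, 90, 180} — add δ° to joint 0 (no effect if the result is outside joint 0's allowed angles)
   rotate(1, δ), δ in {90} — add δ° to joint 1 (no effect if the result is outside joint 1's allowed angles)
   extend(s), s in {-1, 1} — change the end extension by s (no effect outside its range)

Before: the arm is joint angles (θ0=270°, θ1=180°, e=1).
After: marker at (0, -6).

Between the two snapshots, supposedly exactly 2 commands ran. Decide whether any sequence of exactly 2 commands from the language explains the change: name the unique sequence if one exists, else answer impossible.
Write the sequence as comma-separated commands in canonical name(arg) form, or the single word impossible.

initial: joint angles (θ0=270°, θ1=180°, e=1)
[1] after rotate(1, 90): joint angles (θ0=270°, θ1=270°, e=1)
[2] after rotate(1, 90): joint angles (θ0=270°, θ1=0°, e=1)
all 36 alternatives checked — unique.

rotate(1, 90), rotate(1, 90)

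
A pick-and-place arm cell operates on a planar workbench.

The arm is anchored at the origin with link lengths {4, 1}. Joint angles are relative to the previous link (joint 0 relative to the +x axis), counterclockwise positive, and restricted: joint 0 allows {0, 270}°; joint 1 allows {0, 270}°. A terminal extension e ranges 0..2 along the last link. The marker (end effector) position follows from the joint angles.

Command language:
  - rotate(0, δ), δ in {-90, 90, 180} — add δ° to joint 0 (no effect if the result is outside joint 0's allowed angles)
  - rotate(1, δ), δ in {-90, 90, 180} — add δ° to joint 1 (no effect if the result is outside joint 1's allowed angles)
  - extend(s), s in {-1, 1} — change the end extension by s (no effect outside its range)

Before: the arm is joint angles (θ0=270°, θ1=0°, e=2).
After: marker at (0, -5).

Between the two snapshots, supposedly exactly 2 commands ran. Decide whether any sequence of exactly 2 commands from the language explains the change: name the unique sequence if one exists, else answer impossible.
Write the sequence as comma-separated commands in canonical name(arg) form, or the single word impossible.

extend(-1), extend(-1)

t0: joint angles (θ0=270°, θ1=0°, e=2)
1. extend(-1) → joint angles (θ0=270°, θ1=0°, e=1)
2. extend(-1) → joint angles (θ0=270°, θ1=0°, e=0)
uniquely the one of 64 2-step routes that fits.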